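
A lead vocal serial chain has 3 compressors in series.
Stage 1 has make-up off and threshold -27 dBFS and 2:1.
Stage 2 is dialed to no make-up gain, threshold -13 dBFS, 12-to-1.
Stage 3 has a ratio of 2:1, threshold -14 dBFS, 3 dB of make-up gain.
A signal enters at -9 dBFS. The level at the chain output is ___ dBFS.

-15 dBFS

Stage 1: 18 dB above -27 dBFS, reduced 2:1 to 9 dB above → -18 dBFS.
Stage 2: -18 dBFS ≤ -13 dBFS, so stage 2 doesn't engage; output -18 dBFS.
Stage 3: below threshold (-18 ≤ -14); passes unchanged; make-up brings it to -15 dBFS.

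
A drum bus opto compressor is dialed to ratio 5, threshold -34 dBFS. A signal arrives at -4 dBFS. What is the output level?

-4 dBFS sits 30 dB over threshold.
The 30 dB excess becomes 6 dB after 5:1 reduction.
Output = -34 + 6 = -28 dBFS.

-28 dBFS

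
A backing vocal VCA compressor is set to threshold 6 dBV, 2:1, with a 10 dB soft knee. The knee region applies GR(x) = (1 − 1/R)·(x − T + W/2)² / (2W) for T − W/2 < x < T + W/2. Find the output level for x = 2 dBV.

1.975 dBV

x − T + W/2 = 2 − 6 + 5 = 1.
GR = (1 − 1/2) × 1² / 20 = 0.5 × 1 / 20 = 0.025 dB.
Output = 2 − 0.025 = 1.975 dBV.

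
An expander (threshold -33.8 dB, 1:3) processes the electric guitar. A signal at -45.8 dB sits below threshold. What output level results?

-69.8 dB

Undershoot = (-33.8) − (-45.8) = 12 dB.
At 1:3, that expands to 36 dB under threshold.
Output = -33.8 − 36 = -69.8 dB.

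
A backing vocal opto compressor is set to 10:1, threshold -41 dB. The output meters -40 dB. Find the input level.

-31 dB

Post-compression overshoot = -40 − (-41) = 1 dB.
Before 10:1 compression the overshoot was 1 × 10 = 10 dB, so input = -41 + 10 = -31 dB.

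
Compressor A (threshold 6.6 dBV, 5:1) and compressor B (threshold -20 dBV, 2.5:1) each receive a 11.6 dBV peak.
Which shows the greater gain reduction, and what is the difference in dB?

B, by 14.96 dB

A: overshoot 5 dB → output overshoot 1 dB → GR 4 dB.
B: overshoot 31.6 dB → output overshoot 12.64 dB → GR 18.96 dB.
B applies 14.96 dB more gain reduction.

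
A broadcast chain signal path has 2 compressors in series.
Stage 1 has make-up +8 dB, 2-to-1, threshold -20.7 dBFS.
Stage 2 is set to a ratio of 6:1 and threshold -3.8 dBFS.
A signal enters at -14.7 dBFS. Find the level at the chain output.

Stage 1: -14.7 dBFS is 6 dB over -20.7 dBFS; at 2:1 that becomes 3 dB over, giving -17.7 dBFS; +8 dB make-up → -9.7 dBFS.
Stage 2: below threshold (-9.7 ≤ -3.8); passes unchanged; output -9.7 dBFS.

-9.7 dBFS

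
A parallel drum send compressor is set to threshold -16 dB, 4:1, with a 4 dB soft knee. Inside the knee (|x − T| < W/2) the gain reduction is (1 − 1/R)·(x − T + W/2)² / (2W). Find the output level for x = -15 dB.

-15.84375 dB

x − T + W/2 = -15 − (-16) + 2 = 3.
GR = (1 − 1/4) × 3² / 8 = 0.75 × 9 / 8 = 0.84375 dB.
Output = -15 − 0.84375 = -15.84375 dB.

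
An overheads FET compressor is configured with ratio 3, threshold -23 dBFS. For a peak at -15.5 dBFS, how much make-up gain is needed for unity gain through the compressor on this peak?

The peak compresses to -23 + 7.5/3 = -20.5 dBFS.
To reach -15.5 dBFS requires -15.5 − (-20.5) = 5 dB of make-up.

5 dB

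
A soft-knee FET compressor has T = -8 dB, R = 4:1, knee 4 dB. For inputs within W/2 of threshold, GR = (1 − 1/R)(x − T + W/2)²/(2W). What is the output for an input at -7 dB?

-7.84375 dB

x − T + W/2 = -7 − (-8) + 2 = 3.
GR = (1 − 1/4) × 3² / 8 = 0.75 × 9 / 8 = 0.84375 dB.
Output = -7 − 0.84375 = -7.84375 dB.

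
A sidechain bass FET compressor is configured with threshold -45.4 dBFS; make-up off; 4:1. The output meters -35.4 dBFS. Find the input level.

Post-compression overshoot = -35.4 − (-45.4) = 10 dB.
Before 4:1 compression the overshoot was 10 × 4 = 40 dB, so input = -45.4 + 40 = -5.4 dBFS.

-5.4 dBFS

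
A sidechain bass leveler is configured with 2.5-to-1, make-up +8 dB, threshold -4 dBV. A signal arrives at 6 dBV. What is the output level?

6 dBV sits 10 dB over threshold.
2.5:1 compression reduces that to 10/2.5 = 4 dB over.
So the level is -4 + 4 = 0 dBV; make-up adds 8 dB, giving 8 dBV.

8 dBV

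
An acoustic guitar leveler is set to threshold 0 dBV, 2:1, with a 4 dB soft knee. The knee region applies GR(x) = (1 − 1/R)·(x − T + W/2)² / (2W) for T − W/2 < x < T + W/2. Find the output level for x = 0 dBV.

-0.25 dBV

x − T + W/2 = 0 − 0 + 2 = 2.
GR = (1 − 1/2) × 2² / 8 = 0.5 × 4 / 8 = 0.25 dB.
Output = 0 − 0.25 = -0.25 dBV.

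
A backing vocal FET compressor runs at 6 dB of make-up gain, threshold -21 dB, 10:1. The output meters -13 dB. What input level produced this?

Remove make-up: -13 − 6 = -19 dB.
That's 2 dB above the -21 dB threshold.
Undo the ratio: input overshoot = 2 × 10 = 20 dB, giving input = -1 dB.

-1 dB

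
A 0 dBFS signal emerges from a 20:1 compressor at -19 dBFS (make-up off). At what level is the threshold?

Gain reduction = 0 − (-19) = 19 dB; output overshoot = GR / (R − 1) = 19 / 19 = 1 dB.
Threshold = output − output overshoot = -19 − 1 = -20 dBFS.

-20 dBFS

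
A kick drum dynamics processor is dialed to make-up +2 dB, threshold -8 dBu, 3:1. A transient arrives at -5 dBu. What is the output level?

Overshoot: -5 − (-8) = 3 dB.
At 3:1 the overshoot is divided by 3, leaving 1 dB above threshold.
Output = -8 + 1 = -7 dBu; make-up adds 2 dB, giving -5 dBu.

-5 dBu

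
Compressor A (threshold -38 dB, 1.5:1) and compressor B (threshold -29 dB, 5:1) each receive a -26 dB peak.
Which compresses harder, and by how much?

A: 12 dB over, compressed to 8 dB over, so 4 dB of GR.
B: 3 dB over, compressed to 0.6 dB over, so 2.4 dB of GR.
A reduces 1.6 dB more.

A, by 1.6 dB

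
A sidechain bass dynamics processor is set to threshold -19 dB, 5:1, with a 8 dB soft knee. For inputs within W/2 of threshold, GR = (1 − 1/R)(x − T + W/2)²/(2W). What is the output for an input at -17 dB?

x − T + W/2 = -17 − (-19) + 4 = 6.
GR = (1 − 1/5) × 6² / 16 = 0.8 × 36 / 16 = 1.8 dB.
Output = -17 − 1.8 = -18.8 dB.

-18.8 dB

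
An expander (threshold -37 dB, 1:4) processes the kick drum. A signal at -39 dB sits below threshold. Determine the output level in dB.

-45 dB

The input is 2 dB below the -37 dB threshold.
A 1:4 expander multiplies undershoot by 4: 2 × 4 = 8 dB below threshold.
Output = -37 − 8 = -45 dB.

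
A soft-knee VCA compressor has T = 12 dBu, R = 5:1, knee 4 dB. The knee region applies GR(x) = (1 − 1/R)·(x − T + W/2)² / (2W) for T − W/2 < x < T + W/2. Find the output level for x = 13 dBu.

x − T + W/2 = 13 − 12 + 2 = 3.
GR = (1 − 1/5) × 3² / 8 = 0.8 × 9 / 8 = 0.9 dB.
Output = 13 − 0.9 = 12.1 dBu.

12.1 dBu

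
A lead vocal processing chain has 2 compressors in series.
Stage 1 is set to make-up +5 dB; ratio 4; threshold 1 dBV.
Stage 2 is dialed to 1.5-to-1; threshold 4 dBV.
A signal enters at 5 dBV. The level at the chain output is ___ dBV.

Stage 1: overshoot 4 dB → 4/4 = 1 dB → 2 dBV; +5 dB make-up → 7 dBV.
Stage 2: overshoot 3 dB → 3/1.5 = 2 dB → 6 dBV.

6 dBV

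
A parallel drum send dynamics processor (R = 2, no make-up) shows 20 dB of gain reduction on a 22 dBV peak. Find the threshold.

Let T be the threshold. Output overshoot = (input overshoot)/R, so 2 − T = (22 − T)/2.
2·(2 − T) = 22 − T → 1·T = 4 − 22 = -18.
T = -18/1 = -18 dBV.

-18 dBV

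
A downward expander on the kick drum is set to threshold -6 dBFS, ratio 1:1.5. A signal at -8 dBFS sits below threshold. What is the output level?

Below threshold, a 1:1.5 expander applies gain = (1.5−1)×(T − x) of attenuation.
(1.5−1) × 2 = 1 dB, so output = -8 − 1 = -9 dBFS.

-9 dBFS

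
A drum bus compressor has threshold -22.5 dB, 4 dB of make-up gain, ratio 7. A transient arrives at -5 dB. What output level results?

-5 dB sits 17.5 dB over threshold.
The 17.5 dB excess becomes 2.5 dB after 7:1 reduction.
So the level is -22.5 + 2.5 = -20 dB; make-up adds 4 dB, giving -16 dB.

-16 dB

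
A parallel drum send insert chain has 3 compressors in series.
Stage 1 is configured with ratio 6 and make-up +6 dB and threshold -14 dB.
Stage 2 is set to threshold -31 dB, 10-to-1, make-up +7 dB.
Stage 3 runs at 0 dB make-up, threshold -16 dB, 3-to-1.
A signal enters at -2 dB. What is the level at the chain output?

Stage 1: overshoot 12 dB → 12/6 = 2 dB → -12 dB; +6 dB make-up → -6 dB.
Stage 2: 25 dB above -31 dB, reduced 10:1 to 2.5 dB above → -28.5 dB; +7 dB make-up → -21.5 dB.
Stage 3: -21.5 dB ≤ -16 dB, so stage 3 doesn't engage; output -21.5 dB.

-21.5 dB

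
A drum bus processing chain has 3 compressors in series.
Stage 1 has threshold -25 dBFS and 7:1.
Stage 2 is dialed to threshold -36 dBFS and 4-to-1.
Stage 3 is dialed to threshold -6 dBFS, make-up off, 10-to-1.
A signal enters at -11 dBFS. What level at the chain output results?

Stage 1: overshoot 14 dB → 14/7 = 2 dB → -23 dBFS.
Stage 2: 13 dB above -36 dBFS, reduced 4:1 to 3.25 dB above → -32.75 dBFS.
Stage 3: below threshold (-32.75 ≤ -6); passes unchanged; output -32.75 dBFS.

-32.75 dBFS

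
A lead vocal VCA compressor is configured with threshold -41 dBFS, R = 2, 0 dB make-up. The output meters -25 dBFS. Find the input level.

The compressed level sits -25 − (-41) = 16 dB over threshold.
Input overshoot = R × output overshoot = 32 dB → input = -41 + 32 = -9 dBFS.

-9 dBFS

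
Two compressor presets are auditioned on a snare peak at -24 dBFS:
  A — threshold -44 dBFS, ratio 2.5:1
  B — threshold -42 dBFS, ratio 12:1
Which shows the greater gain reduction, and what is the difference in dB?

A: overshoot 20 dB → output overshoot 8 dB → GR 12 dB.
B: overshoot 18 dB → output overshoot 1.5 dB → GR 16.5 dB.
B reduces 4.5 dB more.

B, by 4.5 dB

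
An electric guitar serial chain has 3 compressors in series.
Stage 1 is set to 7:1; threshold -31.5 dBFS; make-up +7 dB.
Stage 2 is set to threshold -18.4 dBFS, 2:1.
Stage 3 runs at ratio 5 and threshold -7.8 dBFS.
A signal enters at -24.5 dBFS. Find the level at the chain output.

-23.5 dBFS

Stage 1: overshoot 7 dB → 7/7 = 1 dB → -30.5 dBFS; +7 dB make-up → -23.5 dBFS.
Stage 2: -23.5 dBFS is at or below the -18.4 dBFS threshold — no compression; output -23.5 dBFS.
Stage 3: below threshold (-23.5 ≤ -7.8); passes unchanged; output -23.5 dBFS.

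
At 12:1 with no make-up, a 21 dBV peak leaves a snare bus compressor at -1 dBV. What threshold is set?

Let T be the threshold. Output overshoot = (input overshoot)/R, so -1 − T = (21 − T)/12.
12·(-1 − T) = 21 − T → 11·T = -12 − 21 = -33.
T = -33/11 = -3 dBV.

-3 dBV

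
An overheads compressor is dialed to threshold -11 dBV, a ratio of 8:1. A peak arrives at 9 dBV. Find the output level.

The input is 20 dB above the -11 dBV threshold.
8:1 compression reduces that to 20/8 = 2.5 dB over.
Output = -11 + 2.5 = -8.5 dBV.

-8.5 dBV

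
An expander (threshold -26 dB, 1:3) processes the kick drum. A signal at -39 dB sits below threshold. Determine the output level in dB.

-65 dB

Undershoot = (-26) − (-39) = 13 dB.
At 1:3, that expands to 39 dB under threshold.
Output = -26 − 39 = -65 dB.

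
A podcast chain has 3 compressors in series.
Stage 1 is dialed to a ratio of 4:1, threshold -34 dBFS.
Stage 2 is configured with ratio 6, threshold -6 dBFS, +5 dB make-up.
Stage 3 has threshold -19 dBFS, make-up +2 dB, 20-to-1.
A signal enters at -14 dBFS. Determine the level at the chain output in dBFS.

Stage 1: 20 dB above -34 dBFS, reduced 4:1 to 5 dB above → -29 dBFS.
Stage 2: -29 dBFS is at or below the -6 dBFS threshold — no compression; make-up brings it to -24 dBFS.
Stage 3: -24 dBFS ≤ -19 dBFS, so stage 3 doesn't engage; make-up brings it to -22 dBFS.

-22 dBFS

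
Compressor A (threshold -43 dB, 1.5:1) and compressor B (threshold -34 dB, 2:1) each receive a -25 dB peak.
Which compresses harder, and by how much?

A, by 1.5 dB

A: overshoot 18 dB → output overshoot 12 dB → GR 6 dB.
B: overshoot 9 dB → output overshoot 4.5 dB → GR 4.5 dB.
A reduces 1.5 dB more.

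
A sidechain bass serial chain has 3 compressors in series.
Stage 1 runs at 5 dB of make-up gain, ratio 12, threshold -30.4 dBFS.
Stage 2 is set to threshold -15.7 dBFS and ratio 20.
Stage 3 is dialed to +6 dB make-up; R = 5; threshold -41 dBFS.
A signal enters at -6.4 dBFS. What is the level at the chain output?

-31.48 dBFS

Stage 1: -6.4 dBFS is 24 dB over -30.4 dBFS; at 12:1 that becomes 2 dB over, giving -28.4 dBFS; +5 dB make-up → -23.4 dBFS.
Stage 2: -23.4 dBFS ≤ -15.7 dBFS, so stage 2 doesn't engage; output -23.4 dBFS.
Stage 3: 17.6 dB above -41 dBFS, reduced 5:1 to 3.52 dB above → -37.48 dBFS; +6 dB make-up → -31.48 dBFS.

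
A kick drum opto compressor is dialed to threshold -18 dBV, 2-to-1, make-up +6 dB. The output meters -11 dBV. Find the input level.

-16 dBV

Remove make-up: -11 − 6 = -17 dBV.
Post-compression overshoot = -17 − (-18) = 1 dB.
Input overshoot = R × output overshoot = 2 dB → input = -18 + 2 = -16 dBV.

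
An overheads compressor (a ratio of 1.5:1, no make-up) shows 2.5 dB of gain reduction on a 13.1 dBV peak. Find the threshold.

Input is 7.5 dB above T (since output overshoot × R = input overshoot: (10.6 − T)·1.5 = 13.1 − T gives T = 5.6 dBV).
Check: 5.6 + (13.1 − 5.6)/1.5 = 5.6 + 5 = 10.6 dBV. ✓

5.6 dBV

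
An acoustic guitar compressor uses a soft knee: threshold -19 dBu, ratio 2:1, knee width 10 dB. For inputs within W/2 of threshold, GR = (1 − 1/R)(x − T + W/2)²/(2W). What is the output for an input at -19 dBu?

x − T + W/2 = -19 − (-19) + 5 = 5.
GR = (1 − 1/2) × 5² / 20 = 0.5 × 25 / 20 = 0.625 dB.
Output = -19 − 0.625 = -19.625 dBu.

-19.625 dBu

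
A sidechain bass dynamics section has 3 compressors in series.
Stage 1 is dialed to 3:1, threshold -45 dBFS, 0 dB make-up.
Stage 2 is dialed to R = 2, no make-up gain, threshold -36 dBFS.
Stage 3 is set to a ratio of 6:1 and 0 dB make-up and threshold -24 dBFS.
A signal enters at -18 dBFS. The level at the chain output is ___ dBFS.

Stage 1: 27 dB above -45 dBFS, reduced 3:1 to 9 dB above → -36 dBFS.
Stage 2: -36 dBFS ≤ -36 dBFS, so stage 2 doesn't engage; output -36 dBFS.
Stage 3: -36 dBFS ≤ -24 dBFS, so stage 3 doesn't engage; output -36 dBFS.

-36 dBFS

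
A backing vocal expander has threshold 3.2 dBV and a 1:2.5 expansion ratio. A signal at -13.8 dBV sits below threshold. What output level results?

-39.3 dBV

Below threshold, a 1:2.5 expander applies gain = (2.5−1)×(T − x) of attenuation.
(2.5−1) × 17 = 25.5 dB, so output = -13.8 − 25.5 = -39.3 dBV.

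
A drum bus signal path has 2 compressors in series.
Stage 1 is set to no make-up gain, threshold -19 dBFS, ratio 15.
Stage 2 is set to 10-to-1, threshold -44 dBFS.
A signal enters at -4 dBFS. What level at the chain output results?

Stage 1: -4 dBFS is 15 dB over -19 dBFS; at 15:1 that becomes 1 dB over, giving -18 dBFS.
Stage 2: -18 dBFS is 26 dB over -44 dBFS; at 10:1 that becomes 2.6 dB over, giving -41.4 dBFS.

-41.4 dBFS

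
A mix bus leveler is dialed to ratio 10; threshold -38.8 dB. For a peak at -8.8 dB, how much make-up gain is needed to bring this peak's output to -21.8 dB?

14 dB

Overshoot 30 dB → 30/10 = 3 dB after compression, so the compressed level is -38.8 + 3 = -35.8 dB.
Make-up = target − compressed = -21.8 − (-35.8) = 14 dB.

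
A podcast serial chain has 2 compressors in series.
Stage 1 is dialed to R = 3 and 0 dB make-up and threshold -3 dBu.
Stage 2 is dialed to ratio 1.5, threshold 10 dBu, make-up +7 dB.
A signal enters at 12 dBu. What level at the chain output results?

Stage 1: overshoot 15 dB → 15/3 = 5 dB → 2 dBu.
Stage 2: 2 dBu ≤ 10 dBu, so stage 2 doesn't engage; make-up brings it to 9 dBu.

9 dBu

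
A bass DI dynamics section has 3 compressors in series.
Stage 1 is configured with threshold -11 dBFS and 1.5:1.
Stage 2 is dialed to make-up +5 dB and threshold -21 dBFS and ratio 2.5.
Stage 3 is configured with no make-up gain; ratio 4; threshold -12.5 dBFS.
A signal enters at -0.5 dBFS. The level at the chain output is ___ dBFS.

-11.675 dBFS

Stage 1: overshoot 10.5 dB → 10.5/1.5 = 7 dB → -4 dBFS.
Stage 2: overshoot 17 dB → 17/2.5 = 6.8 dB → -14.2 dBFS; +5 dB make-up → -9.2 dBFS.
Stage 3: -9.2 dBFS is 3.3 dB over -12.5 dBFS; at 4:1 that becomes 0.825 dB over, giving -11.675 dBFS.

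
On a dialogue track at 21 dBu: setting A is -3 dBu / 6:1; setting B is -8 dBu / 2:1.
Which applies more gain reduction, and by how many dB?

A, by 5.5 dB

A: 24 dB over, compressed to 4 dB over, so 20 dB of GR.
B: 29 dB over, compressed to 14.5 dB over, so 14.5 dB of GR.
A reduces 5.5 dB more.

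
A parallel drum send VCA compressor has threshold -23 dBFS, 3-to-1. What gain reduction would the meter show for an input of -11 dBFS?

8 dB

-11 dBFS exceeds the threshold by 12 dB.
After 3:1 compression the overshoot becomes 12/3 = 4 dB.
Gain reduction = 12 − 4 = 8 dB.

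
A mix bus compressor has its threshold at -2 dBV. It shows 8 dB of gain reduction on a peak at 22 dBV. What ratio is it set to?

Input overshoot = 22 − (-2) = 24 dB.
Output overshoot = 24 − 8 = 16 dB.
Ratio = input overshoot / output overshoot = 24 / 16 = 1.5.

1.5:1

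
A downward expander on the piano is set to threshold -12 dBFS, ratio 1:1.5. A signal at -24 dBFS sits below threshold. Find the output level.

The input is 12 dB below the -12 dBFS threshold.
A 1:1.5 expander multiplies undershoot by 1.5: 12 × 1.5 = 18 dB below threshold.
Output = -12 − 18 = -30 dBFS.

-30 dBFS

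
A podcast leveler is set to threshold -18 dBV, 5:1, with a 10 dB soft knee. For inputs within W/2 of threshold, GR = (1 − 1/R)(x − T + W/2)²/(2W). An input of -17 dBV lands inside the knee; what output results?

-18.44 dBV

x − T + W/2 = -17 − (-18) + 5 = 6.
GR = (1 − 1/5) × 6² / 20 = 0.8 × 36 / 20 = 1.44 dB.
Output = -17 − 1.44 = -18.44 dBV.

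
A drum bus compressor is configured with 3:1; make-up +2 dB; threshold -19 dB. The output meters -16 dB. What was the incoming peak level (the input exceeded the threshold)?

-16 dB

Stripping the +2 dB make-up gives -18 dB at the gain stage.
That's 1 dB above the -19 dB threshold.
Before 3:1 compression the overshoot was 1 × 3 = 3 dB, so input = -19 + 3 = -16 dB.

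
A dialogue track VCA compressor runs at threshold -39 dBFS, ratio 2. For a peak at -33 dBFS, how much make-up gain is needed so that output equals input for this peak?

3 dB

The peak compresses to -39 + 6/2 = -36 dBFS.
To reach -33 dBFS requires -33 − (-36) = 3 dB of make-up.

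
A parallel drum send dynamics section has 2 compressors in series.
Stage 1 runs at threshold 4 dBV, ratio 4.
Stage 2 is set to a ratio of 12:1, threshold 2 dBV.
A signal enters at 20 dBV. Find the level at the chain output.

Stage 1: 20 dBV is 16 dB over 4 dBV; at 4:1 that becomes 4 dB over, giving 8 dBV.
Stage 2: overshoot 6 dB → 6/12 = 0.5 dB → 2.5 dBV.

2.5 dBV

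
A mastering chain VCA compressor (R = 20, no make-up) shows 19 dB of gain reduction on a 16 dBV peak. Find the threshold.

Let T be the threshold. Output overshoot = (input overshoot)/R, so -3 − T = (16 − T)/20.
20·(-3 − T) = 16 − T → 19·T = -60 − 16 = -76.
T = -76/19 = -4 dBV.

-4 dBV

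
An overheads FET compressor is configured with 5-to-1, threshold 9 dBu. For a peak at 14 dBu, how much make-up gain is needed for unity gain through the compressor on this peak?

The peak compresses to 9 + 5/5 = 10 dBu.
To reach 14 dBu requires 14 − 10 = 4 dB of make-up.

4 dB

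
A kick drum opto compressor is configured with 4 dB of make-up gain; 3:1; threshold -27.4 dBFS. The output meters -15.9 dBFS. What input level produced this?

-4.9 dBFS

Stripping the +4 dB make-up gives -19.9 dBFS at the gain stage.
The compressed level sits -19.9 − (-27.4) = 7.5 dB over threshold.
Undo the ratio: input overshoot = 7.5 × 3 = 22.5 dB, giving input = -4.9 dBFS.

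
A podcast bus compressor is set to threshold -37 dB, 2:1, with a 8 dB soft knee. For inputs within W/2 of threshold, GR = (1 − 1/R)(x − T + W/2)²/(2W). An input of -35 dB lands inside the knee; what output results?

x − T + W/2 = -35 − (-37) + 4 = 6.
GR = (1 − 1/2) × 6² / 16 = 0.5 × 36 / 16 = 1.125 dB.
Output = -35 − 1.125 = -36.125 dB.

-36.125 dB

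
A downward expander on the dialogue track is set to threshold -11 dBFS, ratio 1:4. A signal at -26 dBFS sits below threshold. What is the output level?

Undershoot = (-11) − (-26) = 15 dB.
At 1:4, that expands to 60 dB under threshold.
Output = -11 − 60 = -71 dBFS.

-71 dBFS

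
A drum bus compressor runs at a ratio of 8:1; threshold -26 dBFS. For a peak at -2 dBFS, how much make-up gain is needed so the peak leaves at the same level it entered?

Overshoot 24 dB → 24/8 = 3 dB after compression, so the compressed level is -26 + 3 = -23 dBFS.
Make-up = target − compressed = -2 − (-23) = 21 dB.

21 dB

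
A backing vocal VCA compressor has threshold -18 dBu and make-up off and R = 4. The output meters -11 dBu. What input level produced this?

The compressed level sits -11 − (-18) = 7 dB over threshold.
Undo the ratio: input overshoot = 7 × 4 = 28 dB, giving input = 10 dBu.

10 dBu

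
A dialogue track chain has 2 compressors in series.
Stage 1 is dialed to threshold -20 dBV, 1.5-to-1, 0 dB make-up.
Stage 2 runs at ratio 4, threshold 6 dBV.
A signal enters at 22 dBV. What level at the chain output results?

Stage 1: 42 dB above -20 dBV, reduced 1.5:1 to 28 dB above → 8 dBV.
Stage 2: 2 dB above 6 dBV, reduced 4:1 to 0.5 dB above → 6.5 dBV.

6.5 dBV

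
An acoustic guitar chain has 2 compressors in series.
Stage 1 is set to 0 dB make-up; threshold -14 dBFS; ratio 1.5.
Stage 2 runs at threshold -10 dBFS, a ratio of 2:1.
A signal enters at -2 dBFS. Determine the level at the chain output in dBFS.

-8 dBFS

Stage 1: 12 dB above -14 dBFS, reduced 1.5:1 to 8 dB above → -6 dBFS.
Stage 2: 4 dB above -10 dBFS, reduced 2:1 to 2 dB above → -8 dBFS.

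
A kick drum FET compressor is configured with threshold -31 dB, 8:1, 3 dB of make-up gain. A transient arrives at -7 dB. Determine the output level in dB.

The input is 24 dB above the -31 dB threshold.
8:1 compression reduces that to 24/8 = 3 dB over.
Output = -31 + 3 = -28 dB; make-up adds 3 dB, giving -25 dB.

-25 dB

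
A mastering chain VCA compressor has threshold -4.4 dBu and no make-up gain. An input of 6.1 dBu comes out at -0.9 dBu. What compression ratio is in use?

Input overshoot = 6.1 − (-4.4) = 10.5 dB; output overshoot = -0.9 − (-4.4) = 3.5 dB.
Ratio = 10.5 / 3.5 = 3.

3:1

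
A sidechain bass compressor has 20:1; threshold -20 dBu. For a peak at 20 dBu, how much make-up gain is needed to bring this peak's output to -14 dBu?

4 dB

Without make-up, output = threshold + overshoot/20 = -20 + 2 = -18 dBu.
Gap to target: 4 dB.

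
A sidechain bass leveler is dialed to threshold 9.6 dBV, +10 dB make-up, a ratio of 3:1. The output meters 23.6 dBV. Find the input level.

21.6 dBV

Before make-up, the level was 23.6 − 10 = 13.6 dBV.
Post-compression overshoot = 13.6 − 9.6 = 4 dB.
Input overshoot = R × output overshoot = 12 dB → input = 9.6 + 12 = 21.6 dBV.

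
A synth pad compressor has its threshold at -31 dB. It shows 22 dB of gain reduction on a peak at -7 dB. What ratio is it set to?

Input overshoot = -7 − (-31) = 24 dB.
Output overshoot = 24 − 22 = 2 dB.
Ratio = input overshoot / output overshoot = 24 / 2 = 12.

12:1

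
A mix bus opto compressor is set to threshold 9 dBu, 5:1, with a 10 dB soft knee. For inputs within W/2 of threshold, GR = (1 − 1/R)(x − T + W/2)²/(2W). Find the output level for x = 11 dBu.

x − T + W/2 = 11 − 9 + 5 = 7.
GR = (1 − 1/5) × 7² / 20 = 0.8 × 49 / 20 = 1.96 dB.
Output = 11 − 1.96 = 9.04 dBu.

9.04 dBu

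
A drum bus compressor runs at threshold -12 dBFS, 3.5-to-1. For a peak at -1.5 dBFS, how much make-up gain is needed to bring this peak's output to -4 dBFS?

Without make-up, output = threshold + overshoot/3.5 = -12 + 3 = -9 dBFS.
Gap to target: 5 dB.

5 dB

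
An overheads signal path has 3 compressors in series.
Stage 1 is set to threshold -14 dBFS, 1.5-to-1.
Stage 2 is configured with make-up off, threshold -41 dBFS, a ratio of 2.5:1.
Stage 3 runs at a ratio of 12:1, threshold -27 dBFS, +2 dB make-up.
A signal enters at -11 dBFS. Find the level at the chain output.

-27.4 dBFS

Stage 1: 3 dB above -14 dBFS, reduced 1.5:1 to 2 dB above → -12 dBFS.
Stage 2: overshoot 29 dB → 29/2.5 = 11.6 dB → -29.4 dBFS.
Stage 3: -29.4 dBFS ≤ -27 dBFS, so stage 3 doesn't engage; make-up brings it to -27.4 dBFS.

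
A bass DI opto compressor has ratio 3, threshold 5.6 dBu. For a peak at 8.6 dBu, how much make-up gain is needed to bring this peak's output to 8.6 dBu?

Overshoot 3 dB → 3/3 = 1 dB after compression, so the compressed level is 5.6 + 1 = 6.6 dBu.
Make-up = target − compressed = 8.6 − 6.6 = 2 dB.

2 dB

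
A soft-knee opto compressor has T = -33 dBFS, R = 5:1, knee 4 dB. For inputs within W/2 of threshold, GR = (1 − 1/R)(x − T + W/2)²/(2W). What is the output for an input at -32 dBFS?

-32.9 dBFS

x − T + W/2 = -32 − (-33) + 2 = 3.
GR = (1 − 1/5) × 3² / 8 = 0.8 × 9 / 8 = 0.9 dB.
Output = -32 − 0.9 = -32.9 dBFS.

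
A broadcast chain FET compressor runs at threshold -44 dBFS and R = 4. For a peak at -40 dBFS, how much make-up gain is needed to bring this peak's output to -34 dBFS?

Without make-up, output = threshold + overshoot/4 = -44 + 1 = -43 dBFS.
Gap to target: 9 dB.

9 dB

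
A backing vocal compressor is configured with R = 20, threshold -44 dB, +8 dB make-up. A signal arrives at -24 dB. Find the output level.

Overshoot: -24 − (-44) = 20 dB.
At 20:1 the overshoot is divided by 20, leaving 1 dB above threshold.
Output = -44 + 1 = -43 dB; make-up adds 8 dB, giving -35 dB.

-35 dB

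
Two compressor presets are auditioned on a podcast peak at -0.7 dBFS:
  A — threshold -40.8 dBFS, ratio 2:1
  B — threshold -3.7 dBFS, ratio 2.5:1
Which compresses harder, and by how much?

A: GR = 40.1 − 40.1/2 = 20.05 dB.
B: GR = 3 − 3/2.5 = 1.8 dB.
A applies 18.25 dB more gain reduction.

A, by 18.25 dB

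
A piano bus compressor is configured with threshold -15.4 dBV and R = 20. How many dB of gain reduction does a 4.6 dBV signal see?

Overshoot = 4.6 − (-15.4) = 20 dB.
A 20:1 ratio leaves 1 dB of that excess.
GR = overshoot in − overshoot out = 20 − 1 = 19 dB.

19 dB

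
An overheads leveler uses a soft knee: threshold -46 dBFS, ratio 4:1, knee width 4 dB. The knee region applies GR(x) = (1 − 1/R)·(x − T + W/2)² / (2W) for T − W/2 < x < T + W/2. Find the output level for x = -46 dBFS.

-46.375 dBFS

x − T + W/2 = -46 − (-46) + 2 = 2.
GR = (1 − 1/4) × 2² / 8 = 0.75 × 4 / 8 = 0.375 dB.
Output = -46 − 0.375 = -46.375 dBFS.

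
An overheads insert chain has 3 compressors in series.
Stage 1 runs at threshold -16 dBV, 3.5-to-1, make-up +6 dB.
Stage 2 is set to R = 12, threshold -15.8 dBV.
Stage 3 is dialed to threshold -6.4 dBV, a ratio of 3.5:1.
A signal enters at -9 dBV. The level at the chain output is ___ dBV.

-15.15 dBV

Stage 1: overshoot 7 dB → 7/3.5 = 2 dB → -14 dBV; +6 dB make-up → -8 dBV.
Stage 2: -8 dBV is 7.8 dB over -15.8 dBV; at 12:1 that becomes 0.65 dB over, giving -15.15 dBV.
Stage 3: -15.15 dBV ≤ -6.4 dBV, so stage 3 doesn't engage; output -15.15 dBV.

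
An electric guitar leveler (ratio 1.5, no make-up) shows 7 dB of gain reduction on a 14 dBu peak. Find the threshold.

-7 dBu

Input is 21 dB above T (since output overshoot × R = input overshoot: (7 − T)·1.5 = 14 − T gives T = -7 dBu).
Check: -7 + (14 − (-7))/1.5 = -7 + 14 = 7 dBu. ✓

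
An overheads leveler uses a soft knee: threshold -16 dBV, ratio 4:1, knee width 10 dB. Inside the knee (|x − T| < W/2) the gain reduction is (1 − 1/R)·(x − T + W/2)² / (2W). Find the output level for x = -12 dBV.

x − T + W/2 = -12 − (-16) + 5 = 9.
GR = (1 − 1/4) × 9² / 20 = 0.75 × 81 / 20 = 3.0375 dB.
Output = -12 − 3.0375 = -15.0375 dBV.

-15.0375 dBV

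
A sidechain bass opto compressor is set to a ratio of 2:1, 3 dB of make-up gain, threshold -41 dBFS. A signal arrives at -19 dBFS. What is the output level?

Overshoot: -19 − (-41) = 22 dB.
2:1 compression reduces that to 22/2 = 11 dB over.
Output = -41 + 11 = -30 dBFS; make-up adds 3 dB, giving -27 dBFS.

-27 dBFS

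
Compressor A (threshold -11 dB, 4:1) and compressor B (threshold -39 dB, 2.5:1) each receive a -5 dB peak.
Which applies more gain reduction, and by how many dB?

B, by 15.9 dB

A: overshoot 6 dB → output overshoot 1.5 dB → GR 4.5 dB.
B: overshoot 34 dB → output overshoot 13.6 dB → GR 20.4 dB.
Difference: 15.9 dB in favour of B.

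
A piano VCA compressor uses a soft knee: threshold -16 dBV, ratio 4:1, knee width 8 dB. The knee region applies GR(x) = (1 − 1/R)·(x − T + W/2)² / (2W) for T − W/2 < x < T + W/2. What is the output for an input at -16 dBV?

x − T + W/2 = -16 − (-16) + 4 = 4.
GR = (1 − 1/4) × 4² / 16 = 0.75 × 16 / 16 = 0.75 dB.
Output = -16 − 0.75 = -16.75 dBV.

-16.75 dBV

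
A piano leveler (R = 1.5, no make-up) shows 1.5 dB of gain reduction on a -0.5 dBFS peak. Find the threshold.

Let T be the threshold. Output overshoot = (input overshoot)/R, so -2 − T = (-0.5 − T)/1.5.
1.5·(-2 − T) = -0.5 − T → 0.5·T = -3 − (-0.5) = -2.5.
T = -2.5/0.5 = -5 dBFS.

-5 dBFS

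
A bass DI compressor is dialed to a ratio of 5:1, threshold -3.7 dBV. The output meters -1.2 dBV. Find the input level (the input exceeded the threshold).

8.8 dBV

That's 2.5 dB above the -3.7 dBV threshold.
Before 5:1 compression the overshoot was 2.5 × 5 = 12.5 dB, so input = -3.7 + 12.5 = 8.8 dBV.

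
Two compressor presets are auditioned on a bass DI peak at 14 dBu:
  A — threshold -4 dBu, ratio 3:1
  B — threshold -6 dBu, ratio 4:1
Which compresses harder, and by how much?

A: 18 dB over, compressed to 6 dB over, so 12 dB of GR.
B: 20 dB over, compressed to 5 dB over, so 15 dB of GR.
B reduces 3 dB more.

B, by 3 dB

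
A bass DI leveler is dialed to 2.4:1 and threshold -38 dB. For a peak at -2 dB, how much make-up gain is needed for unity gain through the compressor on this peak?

Without make-up, output = threshold + overshoot/2.4 = -38 + 15 = -23 dB.
Gap to target: 21 dB.

21 dB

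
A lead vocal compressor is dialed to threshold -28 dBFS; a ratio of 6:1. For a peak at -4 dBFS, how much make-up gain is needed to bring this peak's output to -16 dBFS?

Without make-up, output = threshold + overshoot/6 = -28 + 4 = -24 dBFS.
Gap to target: 8 dB.

8 dB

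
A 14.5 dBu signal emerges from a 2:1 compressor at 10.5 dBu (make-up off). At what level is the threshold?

Gain reduction = 14.5 − 10.5 = 4 dB; output overshoot = GR / (R − 1) = 4 / 1 = 4 dB.
Threshold = output − output overshoot = 10.5 − 4 = 6.5 dBu.

6.5 dBu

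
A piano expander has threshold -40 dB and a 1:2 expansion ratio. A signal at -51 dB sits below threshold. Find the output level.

Below threshold, a 1:2 expander applies gain = (2−1)×(T − x) of attenuation.
(2−1) × 11 = 11 dB, so output = -51 − 11 = -62 dB.

-62 dB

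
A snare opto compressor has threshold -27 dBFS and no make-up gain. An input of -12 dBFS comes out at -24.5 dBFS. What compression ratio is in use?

6:1

Input overshoot = -12 − (-27) = 15 dB; output overshoot = -24.5 − (-27) = 2.5 dB.
Ratio = 15 / 2.5 = 6.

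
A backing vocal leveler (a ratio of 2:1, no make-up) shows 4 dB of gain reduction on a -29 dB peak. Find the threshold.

-37 dB

Gain reduction = -29 − (-33) = 4 dB; output overshoot = GR / (R − 1) = 4 / 1 = 4 dB.
Threshold = output − output overshoot = -33 − 4 = -37 dB.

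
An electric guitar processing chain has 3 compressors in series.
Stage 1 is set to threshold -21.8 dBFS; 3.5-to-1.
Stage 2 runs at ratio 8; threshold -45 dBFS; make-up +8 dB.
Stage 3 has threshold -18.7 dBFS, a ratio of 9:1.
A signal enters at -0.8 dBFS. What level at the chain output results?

Stage 1: -0.8 dBFS is 21 dB over -21.8 dBFS; at 3.5:1 that becomes 6 dB over, giving -15.8 dBFS.
Stage 2: -15.8 dBFS is 29.2 dB over -45 dBFS; at 8:1 that becomes 3.65 dB over, giving -41.35 dBFS; +8 dB make-up → -33.35 dBFS.
Stage 3: -33.35 dBFS is at or below the -18.7 dBFS threshold — no compression; output -33.35 dBFS.

-33.35 dBFS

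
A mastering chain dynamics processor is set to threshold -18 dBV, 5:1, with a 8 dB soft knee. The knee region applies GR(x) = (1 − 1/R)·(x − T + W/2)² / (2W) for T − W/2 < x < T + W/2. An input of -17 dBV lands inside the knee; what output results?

-18.25 dBV

x − T + W/2 = -17 − (-18) + 4 = 5.
GR = (1 − 1/5) × 5² / 16 = 0.8 × 25 / 16 = 1.25 dB.
Output = -17 − 1.25 = -18.25 dBV.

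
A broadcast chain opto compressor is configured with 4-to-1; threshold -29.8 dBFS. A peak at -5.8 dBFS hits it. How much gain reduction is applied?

The signal is 24 dB above threshold.
After 4:1 compression the overshoot becomes 24/4 = 6 dB.
Gain reduction = 24 − 6 = 18 dB.

18 dB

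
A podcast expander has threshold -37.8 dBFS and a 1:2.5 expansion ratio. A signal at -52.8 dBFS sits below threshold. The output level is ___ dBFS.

-75.3 dBFS

Undershoot = (-37.8) − (-52.8) = 15 dB.
At 1:2.5, that expands to 37.5 dB under threshold.
Output = -37.8 − 37.5 = -75.3 dBFS.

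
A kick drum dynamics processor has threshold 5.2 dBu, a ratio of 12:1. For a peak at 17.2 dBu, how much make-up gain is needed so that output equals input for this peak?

11 dB

Without make-up, output = threshold + overshoot/12 = 5.2 + 1 = 6.2 dBu.
Gap to target: 11 dB.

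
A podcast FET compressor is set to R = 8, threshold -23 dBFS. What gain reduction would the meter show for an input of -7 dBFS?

Overshoot = -7 − (-23) = 16 dB.
A 8:1 ratio leaves 2 dB of that excess.
GR = overshoot in − overshoot out = 16 − 2 = 14 dB.

14 dB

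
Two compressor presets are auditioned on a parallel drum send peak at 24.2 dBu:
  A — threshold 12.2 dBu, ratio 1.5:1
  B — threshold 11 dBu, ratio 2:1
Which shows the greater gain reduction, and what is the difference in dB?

B, by 2.6 dB

A: GR = 12 − 12/1.5 = 4 dB.
B: GR = 13.2 − 13.2/2 = 6.6 dB.
B applies 2.6 dB more gain reduction.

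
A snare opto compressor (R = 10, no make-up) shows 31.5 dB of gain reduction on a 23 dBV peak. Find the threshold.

Input is 35 dB above T (since output overshoot × R = input overshoot: (-8.5 − T)·10 = 23 − T gives T = -12 dBV).
Check: -12 + (23 − (-12))/10 = -12 + 3.5 = -8.5 dBV. ✓

-12 dBV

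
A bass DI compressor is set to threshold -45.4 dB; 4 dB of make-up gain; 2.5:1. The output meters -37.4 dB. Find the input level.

Stripping the +4 dB make-up gives -41.4 dB at the gain stage.
Post-compression overshoot = -41.4 − (-45.4) = 4 dB.
Input overshoot = R × output overshoot = 10 dB → input = -45.4 + 10 = -35.4 dB.

-35.4 dB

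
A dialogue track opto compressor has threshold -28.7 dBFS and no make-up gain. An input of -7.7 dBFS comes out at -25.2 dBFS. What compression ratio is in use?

Input overshoot = -7.7 − (-28.7) = 21 dB; output overshoot = -25.2 − (-28.7) = 3.5 dB.
Ratio = 21 / 3.5 = 6.

6:1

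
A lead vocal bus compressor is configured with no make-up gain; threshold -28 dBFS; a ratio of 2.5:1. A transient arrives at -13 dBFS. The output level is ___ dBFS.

Overshoot: -13 − (-28) = 15 dB.
2.5:1 compression reduces that to 15/2.5 = 6 dB over.
So the level is -28 + 6 = -22 dBFS.

-22 dBFS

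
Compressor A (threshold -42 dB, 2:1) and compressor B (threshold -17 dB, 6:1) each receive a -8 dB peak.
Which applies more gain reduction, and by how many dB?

A, by 9.5 dB

A: overshoot 34 dB → output overshoot 17 dB → GR 17 dB.
B: overshoot 9 dB → output overshoot 1.5 dB → GR 7.5 dB.
Difference: 9.5 dB in favour of A.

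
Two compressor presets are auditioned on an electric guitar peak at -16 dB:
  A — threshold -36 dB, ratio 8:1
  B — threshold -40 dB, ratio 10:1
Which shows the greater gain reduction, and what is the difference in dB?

A: 20 dB over, compressed to 2.5 dB over, so 17.5 dB of GR.
B: 24 dB over, compressed to 2.4 dB over, so 21.6 dB of GR.
B applies 4.1 dB more gain reduction.

B, by 4.1 dB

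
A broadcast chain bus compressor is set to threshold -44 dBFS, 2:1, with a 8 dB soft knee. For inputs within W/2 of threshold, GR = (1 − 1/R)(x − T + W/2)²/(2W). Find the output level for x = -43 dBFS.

-43.78125 dBFS

x − T + W/2 = -43 − (-44) + 4 = 5.
GR = (1 − 1/2) × 5² / 16 = 0.5 × 25 / 16 = 0.78125 dB.
Output = -43 − 0.78125 = -43.78125 dBFS.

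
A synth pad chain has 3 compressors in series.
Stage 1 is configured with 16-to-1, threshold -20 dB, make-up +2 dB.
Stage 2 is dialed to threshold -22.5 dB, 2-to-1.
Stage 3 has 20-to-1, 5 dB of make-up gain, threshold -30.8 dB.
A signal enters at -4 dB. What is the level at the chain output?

-25.2475 dB

Stage 1: -4 dB is 16 dB over -20 dB; at 16:1 that becomes 1 dB over, giving -19 dB; +2 dB make-up → -17 dB.
Stage 2: overshoot 5.5 dB → 5.5/2 = 2.75 dB → -19.75 dB.
Stage 3: 11.05 dB above -30.8 dB, reduced 20:1 to 0.5525 dB above → -30.2475 dB; +5 dB make-up → -25.2475 dB.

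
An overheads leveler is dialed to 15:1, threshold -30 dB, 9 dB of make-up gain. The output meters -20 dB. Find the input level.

-15 dB

Remove make-up: -20 − 9 = -29 dB.
Post-compression overshoot = -29 − (-30) = 1 dB.
Before 15:1 compression the overshoot was 1 × 15 = 15 dB, so input = -30 + 15 = -15 dB.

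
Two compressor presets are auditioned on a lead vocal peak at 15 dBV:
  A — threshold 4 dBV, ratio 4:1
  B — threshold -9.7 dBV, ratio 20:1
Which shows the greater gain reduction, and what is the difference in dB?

A: GR = 11 − 11/4 = 8.25 dB.
B: GR = 24.7 − 24.7/20 = 23.465 dB.
B reduces 15.215 dB more.

B, by 15.215 dB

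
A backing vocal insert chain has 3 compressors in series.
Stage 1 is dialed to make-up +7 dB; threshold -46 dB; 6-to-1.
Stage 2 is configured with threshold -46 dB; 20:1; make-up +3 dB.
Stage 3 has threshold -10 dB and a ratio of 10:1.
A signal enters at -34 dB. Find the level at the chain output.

Stage 1: -34 dB is 12 dB over -46 dB; at 6:1 that becomes 2 dB over, giving -44 dB; +7 dB make-up → -37 dB.
Stage 2: 9 dB above -46 dB, reduced 20:1 to 0.45 dB above → -45.55 dB; +3 dB make-up → -42.55 dB.
Stage 3: -42.55 dB is at or below the -10 dB threshold — no compression; output -42.55 dB.

-42.55 dB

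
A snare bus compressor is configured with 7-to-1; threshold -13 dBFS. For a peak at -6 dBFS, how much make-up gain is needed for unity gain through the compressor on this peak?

The peak compresses to -13 + 7/7 = -12 dBFS.
To reach -6 dBFS requires -6 − (-12) = 6 dB of make-up.

6 dB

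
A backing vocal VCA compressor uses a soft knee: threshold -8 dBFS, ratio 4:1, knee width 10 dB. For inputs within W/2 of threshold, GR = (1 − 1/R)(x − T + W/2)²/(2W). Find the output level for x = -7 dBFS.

-8.35 dBFS

x − T + W/2 = -7 − (-8) + 5 = 6.
GR = (1 − 1/4) × 6² / 20 = 0.75 × 36 / 20 = 1.35 dB.
Output = -7 − 1.35 = -8.35 dBFS.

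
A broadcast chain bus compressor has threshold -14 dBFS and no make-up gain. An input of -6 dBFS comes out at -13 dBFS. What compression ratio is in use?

8:1

Input overshoot = -6 − (-14) = 8 dB; output overshoot = -13 − (-14) = 1 dB.
Ratio = 8 / 1 = 8.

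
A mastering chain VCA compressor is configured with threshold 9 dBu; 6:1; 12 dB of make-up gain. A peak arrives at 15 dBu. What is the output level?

22 dBu

The input is 6 dB above the 9 dBu threshold.
6:1 compression reduces that to 6/6 = 1 dB over.
That puts the output at 10 dBu; make-up adds 12 dB, giving 22 dBu.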